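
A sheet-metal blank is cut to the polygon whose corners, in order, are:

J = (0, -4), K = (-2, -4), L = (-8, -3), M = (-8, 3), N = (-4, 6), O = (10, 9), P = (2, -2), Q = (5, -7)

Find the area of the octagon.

Apply the shoelace formula: 2A = Σ (x_i·y_{i+1} − x_{i+1}·y_i), indices taken mod 8.
Cross-terms: -8, -26, -48, -36, -96, -38, -4, -20  ⇒  Σ = -276
Area = |Σ|/2 = 138.

138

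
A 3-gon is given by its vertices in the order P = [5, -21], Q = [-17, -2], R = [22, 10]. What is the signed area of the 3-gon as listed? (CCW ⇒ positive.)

Cross-terms: -367, -126, -512  ⇒  Σ = -1005
Signed area = Σ/2 = -502.5 (negative ⇒ clockwise traversal).

-502.5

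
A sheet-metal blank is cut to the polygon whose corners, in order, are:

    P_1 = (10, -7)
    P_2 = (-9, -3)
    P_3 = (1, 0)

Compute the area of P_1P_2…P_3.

48.5

Apply the shoelace (surveyor's) formula: 2A = Σ (x_i·y_{i+1} − x_{i+1}·y_i), indices taken mod 3.
Σ = (-93) + (3) + (-7) = -97
Area = |Σ|/2 = 48.5.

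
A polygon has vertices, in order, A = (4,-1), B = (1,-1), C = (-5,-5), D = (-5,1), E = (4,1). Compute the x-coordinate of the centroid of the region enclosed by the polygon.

-1.5

Apply the surveyor's formula. First the cross-terms c_i = x_i·y_{i+1} − x_{i+1}·y_i:
  -3, -10, -30, -9, -8  ⇒  2A = -60, A = -30.
Then Σ (x_i + x_{i+1})·c_i = 270, so x̄ = 270 / (6·(-30)) = -1.5.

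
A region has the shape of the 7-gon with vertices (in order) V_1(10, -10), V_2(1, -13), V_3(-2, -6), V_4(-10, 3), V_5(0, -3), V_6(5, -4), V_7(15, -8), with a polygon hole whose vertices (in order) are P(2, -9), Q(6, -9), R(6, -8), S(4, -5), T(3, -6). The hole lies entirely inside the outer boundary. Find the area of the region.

101.5

Outer boundary:
Apply the shoelace formula: 2A = Σ (x_i·y_{i+1} − x_{i+1}·y_i), indices taken mod 7.
V_1→V_2: (10)(-13) − (1)(-10) = -120
V_2→V_3: (1)(-6) − (-2)(-13) = -32
V_3→V_4: (-2)(3) − (-10)(-6) = -66
V_4→V_5: (-10)(-3) − (0)(3) = 30
V_5→V_6: (0)(-4) − (5)(-3) = 15
V_6→V_7: (5)(-8) − (15)(-4) = 20
V_7→V_1: (15)(-10) − (10)(-8) = -70
Σ = -223
Area = |Σ|/2 = 111.5.
Hole:
Cross-terms: 36, 6, 2, -9, -15  ⇒  Σ = 20
Area = |Σ|/2 = 10.
Net area = 111.5 − 10 = 101.5.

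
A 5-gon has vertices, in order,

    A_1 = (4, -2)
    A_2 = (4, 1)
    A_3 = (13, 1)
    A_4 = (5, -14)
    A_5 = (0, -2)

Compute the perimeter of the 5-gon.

|A_1A_2| = √((0)² + (3)²) = √9 = 3
|A_2A_3| = √((9)² + (0)²) = √81 = 9
|A_3A_4| = √((-8)² + (-15)²) = √289 = 17
|A_4A_5| = √((-5)² + (12)²) = √169 = 13
|A_5A_1| = √((4)² + (0)²) = √16 = 4
Perimeter = 3 + 9 + 17 + 13 + 4 = 46.

46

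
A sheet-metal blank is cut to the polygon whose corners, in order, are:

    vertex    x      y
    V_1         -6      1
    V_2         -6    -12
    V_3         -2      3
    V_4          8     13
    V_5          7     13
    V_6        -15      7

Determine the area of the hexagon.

135

Apply the shoelace formula: 2A = Σ (x_i·y_{i+1} − x_{i+1}·y_i), indices taken mod 6.
Σ = (78) + (-42) + (-50) + (13) + (244) + (27) = 270
Area = |Σ|/2 = 135.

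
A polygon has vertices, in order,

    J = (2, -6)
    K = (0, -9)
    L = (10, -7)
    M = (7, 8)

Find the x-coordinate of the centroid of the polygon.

Apply the shoelace formula. First the cross-terms c_i = x_i·y_{i+1} − x_{i+1}·y_i:
  -18, 90, 129, -58  ⇒  2A = 143, A = 71.5.
Then Σ (x_i + x_{i+1})·c_i = 2535, so x̄ = 2535 / (6·71.5) = 65/11.

65/11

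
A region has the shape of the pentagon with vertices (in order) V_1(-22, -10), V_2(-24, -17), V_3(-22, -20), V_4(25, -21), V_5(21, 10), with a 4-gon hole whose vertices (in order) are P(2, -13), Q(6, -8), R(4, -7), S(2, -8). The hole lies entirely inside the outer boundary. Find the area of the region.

939.5

Outer boundary:
Apply the shoelace formula: 2A = Σ (x_i·y_{i+1} − x_{i+1}·y_i), indices taken mod 5.
V_1→V_2: (-22)(-17) − (-24)(-10) = 134
V_2→V_3: (-24)(-20) − (-22)(-17) = 106
V_3→V_4: (-22)(-21) − (25)(-20) = 962
V_4→V_5: (25)(10) − (21)(-21) = 691
V_5→V_1: (21)(-10) − (-22)(10) = 10
Σ = 1903
Area = |Σ|/2 = 951.5.
Hole:
Σ = (62) + (-10) + (-18) + (-10) = 24
Area = |Σ|/2 = 12.
Net area = 951.5 − 12 = 939.5.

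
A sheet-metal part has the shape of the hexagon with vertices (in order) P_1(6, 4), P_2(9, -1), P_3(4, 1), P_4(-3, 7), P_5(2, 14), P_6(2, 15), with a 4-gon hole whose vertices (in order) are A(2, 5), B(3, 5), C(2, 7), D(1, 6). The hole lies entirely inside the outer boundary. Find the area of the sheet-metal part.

Outer boundary:
Apply the surveyor's formula: 2A = Σ (x_i·y_{i+1} − x_{i+1}·y_i), indices taken mod 6.
Cross-terms: -42, 13, 31, -56, 2, -82  ⇒  Σ = -134
Area = |Σ|/2 = 67.
Hole:
Apply the shoelace formula: 2A = Σ (x_i·y_{i+1} − x_{i+1}·y_i), indices taken mod 4.
Cross-terms: -5, 11, 5, -7  ⇒  Σ = 4
Area = |Σ|/2 = 2.
Net area = 67 − 2 = 65.

65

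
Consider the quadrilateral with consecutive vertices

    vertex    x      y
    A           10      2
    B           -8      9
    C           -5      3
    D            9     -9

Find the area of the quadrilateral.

Σ = (106) + (21) + (18) + (108) = 253
Area = |Σ|/2 = 126.5.

126.5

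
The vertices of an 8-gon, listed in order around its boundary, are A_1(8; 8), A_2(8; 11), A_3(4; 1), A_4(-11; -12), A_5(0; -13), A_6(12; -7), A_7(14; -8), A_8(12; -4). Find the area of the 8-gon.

Apply the surveyor's formula: 2A = Σ (x_i·y_{i+1} − x_{i+1}·y_i), indices taken mod 8.
Cross-terms: 24, -36, -37, 143, 156, 2, 40, 128  ⇒  Σ = 420
Area = |Σ|/2 = 210.

210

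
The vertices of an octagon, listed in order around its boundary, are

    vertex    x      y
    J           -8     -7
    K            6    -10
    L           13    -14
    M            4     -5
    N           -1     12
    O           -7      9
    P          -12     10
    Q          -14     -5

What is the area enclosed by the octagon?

286.5

Apply the shoelace (surveyor's) formula: 2A = Σ (x_i·y_{i+1} − x_{i+1}·y_i), indices taken mod 8.
Cross-terms: 122, 46, -9, 43, 75, 38, 200, 58  ⇒  Σ = 573
Area = |Σ|/2 = 286.5.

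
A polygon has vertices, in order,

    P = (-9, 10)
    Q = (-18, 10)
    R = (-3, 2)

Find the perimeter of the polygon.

|PQ| = √((-9)² + (0)²) = √81 = 9
|QR| = √((15)² + (-8)²) = √289 = 17
|RP| = √((-6)² + (8)²) = √100 = 10
Perimeter = 9 + 17 + 10 = 36.

36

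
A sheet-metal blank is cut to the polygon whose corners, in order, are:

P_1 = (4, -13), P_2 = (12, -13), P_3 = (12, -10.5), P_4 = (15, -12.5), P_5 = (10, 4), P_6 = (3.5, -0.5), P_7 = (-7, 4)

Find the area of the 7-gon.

Apply Gauss's area formula: 2A = Σ (x_i·y_{i+1} − x_{i+1}·y_i), indices taken mod 7.
Σ = (104) + (30) + (7.5) + (185) + (-19) + (10.5) + (75) = 393
Area = |Σ|/2 = 196.5.

196.5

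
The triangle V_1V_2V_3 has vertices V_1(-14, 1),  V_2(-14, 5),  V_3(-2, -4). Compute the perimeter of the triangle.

32

|V_1V_2| = √((0)² + (4)²) = √16 = 4
|V_2V_3| = √((12)² + (-9)²) = √225 = 15
|V_3V_1| = √((-12)² + (5)²) = √169 = 13
Perimeter = 4 + 15 + 13 = 32.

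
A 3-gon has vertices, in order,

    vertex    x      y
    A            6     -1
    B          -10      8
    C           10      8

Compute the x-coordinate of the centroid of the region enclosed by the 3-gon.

Apply the surveyor's formula. First the cross-terms c_i = x_i·y_{i+1} − x_{i+1}·y_i:
  38, -160, -58  ⇒  2A = -180, A = -90.
Then Σ (x_i + x_{i+1})·c_i = -1080, so x̄ = -1080 / (6·(-90)) = 2.

2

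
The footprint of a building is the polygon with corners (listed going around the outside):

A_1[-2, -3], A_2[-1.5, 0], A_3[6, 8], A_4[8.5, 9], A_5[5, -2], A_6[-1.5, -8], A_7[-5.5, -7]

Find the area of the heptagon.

Apply Gauss's area formula: 2A = Σ (x_i·y_{i+1} − x_{i+1}·y_i), indices taken mod 7.
Cross-terms: -4.5, -12, -14, -62, -43, -33.5, 2.5  ⇒  Σ = -166.5
Area = |Σ|/2 = 83.25.

83.25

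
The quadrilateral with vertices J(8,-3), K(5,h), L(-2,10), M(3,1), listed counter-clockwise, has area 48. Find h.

8

The doubled signed area Σ (x_i y_{i+1} − x_{i+1} y_i) is linear in h.
With h=0 it equals 16; the coefficient of h is 10 (from the two edges through K).
So 10·h + 16 = 2·48 = 96 ⇒ h = 8.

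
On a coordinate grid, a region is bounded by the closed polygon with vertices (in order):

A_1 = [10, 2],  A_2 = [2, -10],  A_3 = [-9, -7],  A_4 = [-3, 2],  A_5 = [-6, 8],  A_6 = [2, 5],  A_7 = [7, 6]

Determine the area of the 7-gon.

187

Apply Gauss's area formula: 2A = Σ (x_i·y_{i+1} − x_{i+1}·y_i), indices taken mod 7.
Σ = (-104) + (-104) + (-39) + (-12) + (-46) + (-23) + (-46) = -374
Area = |Σ|/2 = 187.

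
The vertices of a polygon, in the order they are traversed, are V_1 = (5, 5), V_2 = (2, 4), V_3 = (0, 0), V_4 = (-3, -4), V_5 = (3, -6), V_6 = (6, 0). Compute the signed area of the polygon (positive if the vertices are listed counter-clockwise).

53

Apply the shoelace (surveyor's) formula: 2A = Σ (x_i·y_{i+1} − x_{i+1}·y_i), indices taken mod 6.
V_1→V_2: (5)(4) − (2)(5) = 10
V_2→V_3: (2)(0) − (0)(4) = 0
V_3→V_4: (0)(-4) − (-3)(0) = 0
V_4→V_5: (-3)(-6) − (3)(-4) = 30
V_5→V_6: (3)(0) − (6)(-6) = 36
V_6→V_1: (6)(5) − (5)(0) = 30
Σ = 106
Signed area = Σ/2 = 53 (positive ⇒ counter-clockwise traversal).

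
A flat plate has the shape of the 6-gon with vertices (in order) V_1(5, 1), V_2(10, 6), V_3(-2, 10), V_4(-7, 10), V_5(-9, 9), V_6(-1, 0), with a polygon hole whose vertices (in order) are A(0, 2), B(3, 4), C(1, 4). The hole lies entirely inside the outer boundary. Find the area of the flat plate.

106.5

Outer boundary:
Apply Gauss's area formula: 2A = Σ (x_i·y_{i+1} − x_{i+1}·y_i), indices taken mod 6.
Σ = (20) + (112) + (50) + (27) + (9) + (-1) = 217
Area = |Σ|/2 = 108.5.
Hole:
Σ = (-6) + (8) + (2) = 4
Area = |Σ|/2 = 2.
Net area = 108.5 − 2 = 106.5.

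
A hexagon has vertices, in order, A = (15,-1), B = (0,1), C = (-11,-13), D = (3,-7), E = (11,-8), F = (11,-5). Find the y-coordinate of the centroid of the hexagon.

Apply the surveyor's formula. First the cross-terms c_i = x_i·y_{i+1} − x_{i+1}·y_i:
  15, 11, 116, 53, 33, 64  ⇒  2A = 292, A = 146.
Then Σ (y_i + y_{i+1})·c_i = -4060, so ȳ = -4060 / (6·146) = -1015/219.

-1015/219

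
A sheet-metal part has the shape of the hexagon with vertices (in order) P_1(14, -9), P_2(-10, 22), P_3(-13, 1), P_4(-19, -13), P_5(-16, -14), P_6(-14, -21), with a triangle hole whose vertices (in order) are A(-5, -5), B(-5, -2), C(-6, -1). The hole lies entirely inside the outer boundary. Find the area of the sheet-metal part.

648.5

Outer boundary:
Apply the surveyor's formula: 2A = Σ (x_i·y_{i+1} − x_{i+1}·y_i), indices taken mod 6.
P_1→P_2: (14)(22) − (-10)(-9) = 218
P_2→P_3: (-10)(1) − (-13)(22) = 276
P_3→P_4: (-13)(-13) − (-19)(1) = 188
P_4→P_5: (-19)(-14) − (-16)(-13) = 58
P_5→P_6: (-16)(-21) − (-14)(-14) = 140
P_6→P_1: (-14)(-9) − (14)(-21) = 420
Σ = 1300
Area = |Σ|/2 = 650.
Hole:
Cross-terms: -15, -7, 25  ⇒  Σ = 3
Area = |Σ|/2 = 1.5.
Net area = 650 − 1.5 = 648.5.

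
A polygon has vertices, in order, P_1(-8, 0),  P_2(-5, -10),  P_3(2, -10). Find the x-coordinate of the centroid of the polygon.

-11/3

Apply the shoelace formula. First the cross-terms c_i = x_i·y_{i+1} − x_{i+1}·y_i:
  80, 70, -80  ⇒  2A = 70, A = 35.
Then Σ (x_i + x_{i+1})·c_i = -770, so x̄ = -770 / (6·35) = -11/3.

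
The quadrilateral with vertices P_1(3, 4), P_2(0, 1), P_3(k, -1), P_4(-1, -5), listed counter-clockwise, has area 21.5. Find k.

-5

The doubled signed area Σ (x_i y_{i+1} − x_{i+1} y_i) is linear in k.
With k=0 it equals 13; the coefficient of k is -6 (from the two edges through P_3).
So -6·k + 13 = 2·21.5 = 43 ⇒ k = -5.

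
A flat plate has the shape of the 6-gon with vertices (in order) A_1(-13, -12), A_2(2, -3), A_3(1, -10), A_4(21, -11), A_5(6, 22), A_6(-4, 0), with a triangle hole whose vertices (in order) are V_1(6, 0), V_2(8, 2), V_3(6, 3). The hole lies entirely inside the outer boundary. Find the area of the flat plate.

451.5

Outer boundary:
Apply the shoelace formula: 2A = Σ (x_i·y_{i+1} − x_{i+1}·y_i), indices taken mod 6.
A_1→A_2: (-13)(-3) − (2)(-12) = 63
A_2→A_3: (2)(-10) − (1)(-3) = -17
A_3→A_4: (1)(-11) − (21)(-10) = 199
A_4→A_5: (21)(22) − (6)(-11) = 528
A_5→A_6: (6)(0) − (-4)(22) = 88
A_6→A_1: (-4)(-12) − (-13)(0) = 48
Σ = 909
Area = |Σ|/2 = 454.5.
Hole:
Cross-terms: 12, 12, -18  ⇒  Σ = 6
Area = |Σ|/2 = 3.
Net area = 454.5 − 3 = 451.5.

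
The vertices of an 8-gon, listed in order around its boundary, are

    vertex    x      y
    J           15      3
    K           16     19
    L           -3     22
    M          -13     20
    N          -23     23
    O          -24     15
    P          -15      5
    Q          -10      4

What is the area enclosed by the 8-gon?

622.5

Apply the shoelace (surveyor's) formula: 2A = Σ (x_i·y_{i+1} − x_{i+1}·y_i), indices taken mod 8.
Σ = (237) + (409) + (226) + (161) + (207) + (105) + (-10) + (-90) = 1245
Area = |Σ|/2 = 622.5.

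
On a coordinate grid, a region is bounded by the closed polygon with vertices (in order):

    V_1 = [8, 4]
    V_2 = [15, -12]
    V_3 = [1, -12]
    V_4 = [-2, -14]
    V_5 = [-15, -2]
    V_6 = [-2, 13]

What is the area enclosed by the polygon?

439.5

Cross-terms: -156, -168, -38, -206, -199, -112  ⇒  Σ = -879
Area = |Σ|/2 = 439.5.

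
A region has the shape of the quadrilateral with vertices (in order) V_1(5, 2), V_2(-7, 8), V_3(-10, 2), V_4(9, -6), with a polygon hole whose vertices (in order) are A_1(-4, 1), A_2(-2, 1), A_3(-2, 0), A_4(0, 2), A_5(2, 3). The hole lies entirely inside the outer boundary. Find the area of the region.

Outer boundary:
Apply the shoelace (surveyor's) formula: 2A = Σ (x_i·y_{i+1} − x_{i+1}·y_i), indices taken mod 4.
Σ = (54) + (66) + (42) + (48) = 210
Area = |Σ|/2 = 105.
Hole:
Apply Gauss's area formula: 2A = Σ (x_i·y_{i+1} − x_{i+1}·y_i), indices taken mod 5.
Σ = (-2) + (2) + (-4) + (-4) + (14) = 6
Area = |Σ|/2 = 3.
Net area = 105 − 3 = 102.

102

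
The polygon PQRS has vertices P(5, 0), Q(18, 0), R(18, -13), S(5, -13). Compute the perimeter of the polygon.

52

|PQ| = √((13)² + (0)²) = √169 = 13
|QR| = √((0)² + (-13)²) = √169 = 13
|RS| = √((-13)² + (0)²) = √169 = 13
|SP| = √((0)² + (13)²) = √169 = 13
Perimeter = 13 + 13 + 13 + 13 = 52.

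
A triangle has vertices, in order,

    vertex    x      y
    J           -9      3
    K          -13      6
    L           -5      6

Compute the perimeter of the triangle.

18

|JK| = √((-4)² + (3)²) = √25 = 5
|KL| = √((8)² + (0)²) = √64 = 8
|LJ| = √((-4)² + (-3)²) = √25 = 5
Perimeter = 5 + 8 + 5 = 18.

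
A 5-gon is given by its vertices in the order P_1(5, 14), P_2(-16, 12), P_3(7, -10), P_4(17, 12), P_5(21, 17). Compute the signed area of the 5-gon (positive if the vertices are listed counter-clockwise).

Apply the shoelace (surveyor's) formula: 2A = Σ (x_i·y_{i+1} − x_{i+1}·y_i), indices taken mod 5.
Σ = (284) + (76) + (254) + (37) + (209) = 860
Signed area = Σ/2 = 430 (positive ⇒ counter-clockwise traversal).

430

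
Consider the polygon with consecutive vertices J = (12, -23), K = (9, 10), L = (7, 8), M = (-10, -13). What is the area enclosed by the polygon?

Σ = (327) + (2) + (-11) + (386) = 704
Area = |Σ|/2 = 352.

352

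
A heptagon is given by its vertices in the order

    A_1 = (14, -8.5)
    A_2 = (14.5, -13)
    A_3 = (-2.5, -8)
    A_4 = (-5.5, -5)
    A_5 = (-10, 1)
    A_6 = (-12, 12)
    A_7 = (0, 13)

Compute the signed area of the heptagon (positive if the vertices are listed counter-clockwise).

Apply Gauss's area formula: 2A = Σ (x_i·y_{i+1} − x_{i+1}·y_i), indices taken mod 7.
Σ = (-58.75) + (-148.5) + (-31.5) + (-55.5) + (-108) + (-156) + (-182) = -740.25
Signed area = Σ/2 = -370.125 (negative ⇒ clockwise traversal).

-370.125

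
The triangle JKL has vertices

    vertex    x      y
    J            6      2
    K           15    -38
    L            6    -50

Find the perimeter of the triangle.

|JK| = √((9)² + (-40)²) = √1681 = 41
|KL| = √((-9)² + (-12)²) = √225 = 15
|LJ| = √((0)² + (52)²) = √2704 = 52
Perimeter = 41 + 15 + 52 = 108.

108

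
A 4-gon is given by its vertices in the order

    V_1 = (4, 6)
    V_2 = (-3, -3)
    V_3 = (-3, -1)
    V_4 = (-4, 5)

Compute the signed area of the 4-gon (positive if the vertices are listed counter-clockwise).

Cross-terms: 6, -6, -19, -44  ⇒  Σ = -63
Signed area = Σ/2 = -31.5 (negative ⇒ clockwise traversal).

-31.5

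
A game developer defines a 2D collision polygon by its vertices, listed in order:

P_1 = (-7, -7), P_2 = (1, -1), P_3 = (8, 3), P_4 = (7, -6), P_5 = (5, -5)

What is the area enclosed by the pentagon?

Apply the shoelace formula: 2A = Σ (x_i·y_{i+1} − x_{i+1}·y_i), indices taken mod 5.
P_1→P_2: (-7)(-1) − (1)(-7) = 14
P_2→P_3: (1)(3) − (8)(-1) = 11
P_3→P_4: (8)(-6) − (7)(3) = -69
P_4→P_5: (7)(-5) − (5)(-6) = -5
P_5→P_1: (5)(-7) − (-7)(-5) = -70
Σ = -119
Area = |Σ|/2 = 59.5.

59.5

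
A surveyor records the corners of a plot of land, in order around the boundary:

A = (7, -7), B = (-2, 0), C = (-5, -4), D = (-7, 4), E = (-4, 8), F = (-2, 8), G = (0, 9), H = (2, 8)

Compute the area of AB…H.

Cross-terms: -14, 8, -48, -40, -16, -18, -18, -70  ⇒  Σ = -216
Area = |Σ|/2 = 108.

108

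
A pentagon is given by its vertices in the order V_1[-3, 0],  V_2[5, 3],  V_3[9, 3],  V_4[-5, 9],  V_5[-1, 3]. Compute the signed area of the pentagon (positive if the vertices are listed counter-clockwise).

V_1→V_2: (-3)(3) − (5)(0) = -9
V_2→V_3: (5)(3) − (9)(3) = -12
V_3→V_4: (9)(9) − (-5)(3) = 96
V_4→V_5: (-5)(3) − (-1)(9) = -6
V_5→V_1: (-1)(0) − (-3)(3) = 9
Σ = 78
Signed area = Σ/2 = 39 (positive ⇒ counter-clockwise traversal).

39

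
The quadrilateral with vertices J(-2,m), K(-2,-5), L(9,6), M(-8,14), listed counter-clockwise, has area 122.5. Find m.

0

Write out the shoelace sum; only the two edges meeting at J involve m:
2·Area = [((-8)·m − (-2)·14) + ((-2)·(-5) − (-2)·m)] + 207
       = -6·m + 245 = 245
⇒ m = 0.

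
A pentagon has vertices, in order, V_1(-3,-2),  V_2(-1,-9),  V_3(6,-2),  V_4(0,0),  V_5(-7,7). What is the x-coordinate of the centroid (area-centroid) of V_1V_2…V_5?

-85/174

Apply the shoelace formula. First the cross-terms c_i = x_i·y_{i+1} − x_{i+1}·y_i:
  25, 56, 0, 0, 35  ⇒  2A = 116, A = 58.
Then Σ (x_i + x_{i+1})·c_i = -170, so x̄ = -170 / (6·58) = -85/174.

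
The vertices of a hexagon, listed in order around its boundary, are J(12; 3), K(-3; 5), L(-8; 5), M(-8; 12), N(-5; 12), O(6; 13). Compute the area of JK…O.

136.5

Apply Gauss's area formula: 2A = Σ (x_i·y_{i+1} − x_{i+1}·y_i), indices taken mod 6.
Σ = (69) + (25) + (-56) + (-36) + (-137) + (-138) = -273
Area = |Σ|/2 = 136.5.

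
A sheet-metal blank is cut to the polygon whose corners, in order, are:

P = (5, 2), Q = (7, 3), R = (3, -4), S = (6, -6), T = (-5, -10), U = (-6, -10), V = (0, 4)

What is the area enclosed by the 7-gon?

87

Σ = (1) + (-37) + (6) + (-90) + (-10) + (-24) + (-20) = -174
Area = |Σ|/2 = 87.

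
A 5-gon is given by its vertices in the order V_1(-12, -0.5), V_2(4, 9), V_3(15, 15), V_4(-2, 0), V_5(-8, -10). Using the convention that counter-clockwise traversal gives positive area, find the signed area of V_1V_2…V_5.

Apply the shoelace (surveyor's) formula: 2A = Σ (x_i·y_{i+1} − x_{i+1}·y_i), indices taken mod 5.
Σ = (-106) + (-75) + (30) + (20) + (-116) = -247
Signed area = Σ/2 = -123.5 (negative ⇒ clockwise traversal).

-123.5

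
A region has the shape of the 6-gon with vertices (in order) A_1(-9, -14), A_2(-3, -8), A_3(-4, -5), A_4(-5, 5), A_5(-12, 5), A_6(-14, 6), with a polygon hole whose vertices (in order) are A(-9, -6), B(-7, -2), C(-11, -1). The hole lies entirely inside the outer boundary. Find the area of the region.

Outer boundary:
Apply Gauss's area formula: 2A = Σ (x_i·y_{i+1} − x_{i+1}·y_i), indices taken mod 6.
Σ = (30) + (-17) + (-45) + (35) + (-2) + (250) = 251
Area = |Σ|/2 = 125.5.
Hole:
Σ = (-24) + (-15) + (57) = 18
Area = |Σ|/2 = 9.
Net area = 125.5 − 9 = 116.5.

116.5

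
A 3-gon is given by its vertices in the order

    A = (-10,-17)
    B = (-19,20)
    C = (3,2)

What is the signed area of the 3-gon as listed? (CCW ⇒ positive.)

Apply the surveyor's formula: 2A = Σ (x_i·y_{i+1} − x_{i+1}·y_i), indices taken mod 3.
Σ = (-523) + (-98) + (-31) = -652
Signed area = Σ/2 = -326 (negative ⇒ clockwise traversal).

-326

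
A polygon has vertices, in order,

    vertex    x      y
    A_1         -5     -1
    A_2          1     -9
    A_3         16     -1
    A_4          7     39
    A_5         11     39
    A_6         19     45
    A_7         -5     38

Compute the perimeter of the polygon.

146

|A_1A_2| = √((6)² + (-8)²) = √100 = 10
|A_2A_3| = √((15)² + (8)²) = √289 = 17
|A_3A_4| = √((-9)² + (40)²) = √1681 = 41
|A_4A_5| = √((4)² + (0)²) = √16 = 4
|A_5A_6| = √((8)² + (6)²) = √100 = 10
|A_6A_7| = √((-24)² + (-7)²) = √625 = 25
|A_7A_1| = √((0)² + (-39)²) = √1521 = 39
Perimeter = 10 + 17 + 41 + 4 + 10 + 25 + 39 = 146.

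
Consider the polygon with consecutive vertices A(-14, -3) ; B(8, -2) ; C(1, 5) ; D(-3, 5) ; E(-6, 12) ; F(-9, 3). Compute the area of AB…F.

133.5

Σ = (52) + (42) + (20) + (-6) + (90) + (69) = 267
Area = |Σ|/2 = 133.5.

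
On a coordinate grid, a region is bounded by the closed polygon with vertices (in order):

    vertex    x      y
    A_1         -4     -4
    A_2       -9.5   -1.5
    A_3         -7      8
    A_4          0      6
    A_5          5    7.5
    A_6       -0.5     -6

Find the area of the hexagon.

Apply the shoelace (surveyor's) formula: 2A = Σ (x_i·y_{i+1} − x_{i+1}·y_i), indices taken mod 6.
A_1→A_2: (-4)(-1.5) − (-9.5)(-4) = -32
A_2→A_3: (-9.5)(8) − (-7)(-1.5) = -86.5
A_3→A_4: (-7)(6) − (0)(8) = -42
A_4→A_5: (0)(7.5) − (5)(6) = -30
A_5→A_6: (5)(-6) − (-0.5)(7.5) = -26.25
A_6→A_1: (-0.5)(-4) − (-4)(-6) = -22
Σ = -238.75
Area = |Σ|/2 = 119.375.

119.375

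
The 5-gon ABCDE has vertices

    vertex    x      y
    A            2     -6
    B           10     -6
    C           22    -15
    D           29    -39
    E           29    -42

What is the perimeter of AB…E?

96

|AB| = √((8)² + (0)²) = √64 = 8
|BC| = √((12)² + (-9)²) = √225 = 15
|CD| = √((7)² + (-24)²) = √625 = 25
|DE| = √((0)² + (-3)²) = √9 = 3
|EA| = √((-27)² + (36)²) = √2025 = 45
Perimeter = 8 + 15 + 25 + 3 + 45 = 96.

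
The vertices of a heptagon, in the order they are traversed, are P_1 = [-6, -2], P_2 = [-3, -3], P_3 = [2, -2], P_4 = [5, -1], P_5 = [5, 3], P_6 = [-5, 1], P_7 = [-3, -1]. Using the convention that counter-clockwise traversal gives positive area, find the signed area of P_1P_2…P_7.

Apply Gauss's area formula: 2A = Σ (x_i·y_{i+1} − x_{i+1}·y_i), indices taken mod 7.
Σ = (12) + (12) + (8) + (20) + (20) + (8) + (0) = 80
Signed area = Σ/2 = 40 (positive ⇒ counter-clockwise traversal).

40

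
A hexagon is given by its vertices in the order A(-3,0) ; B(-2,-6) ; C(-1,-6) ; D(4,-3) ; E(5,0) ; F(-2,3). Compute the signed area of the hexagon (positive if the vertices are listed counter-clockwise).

45

Apply the surveyor's formula: 2A = Σ (x_i·y_{i+1} − x_{i+1}·y_i), indices taken mod 6.
Σ = (18) + (6) + (27) + (15) + (15) + (9) = 90
Signed area = Σ/2 = 45 (positive ⇒ counter-clockwise traversal).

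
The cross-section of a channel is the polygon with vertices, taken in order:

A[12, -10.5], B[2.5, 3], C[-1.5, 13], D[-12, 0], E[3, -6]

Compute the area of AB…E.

Apply Gauss's area formula: 2A = Σ (x_i·y_{i+1} − x_{i+1}·y_i), indices taken mod 5.
Cross-terms: 62.25, 37, 156, 72, 40.5  ⇒  Σ = 367.75
Area = |Σ|/2 = 183.875.

183.875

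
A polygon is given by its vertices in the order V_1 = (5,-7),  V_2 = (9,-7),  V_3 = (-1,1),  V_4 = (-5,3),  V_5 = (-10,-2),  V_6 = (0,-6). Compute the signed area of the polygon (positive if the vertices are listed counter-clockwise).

81

Apply Gauss's area formula: 2A = Σ (x_i·y_{i+1} − x_{i+1}·y_i), indices taken mod 6.
Σ = (28) + (2) + (2) + (40) + (60) + (30) = 162
Signed area = Σ/2 = 81 (positive ⇒ counter-clockwise traversal).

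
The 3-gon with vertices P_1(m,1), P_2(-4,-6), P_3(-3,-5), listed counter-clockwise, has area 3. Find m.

The doubled signed area Σ (x_i y_{i+1} − x_{i+1} y_i) is linear in m.
With m=0 it equals 3; the coefficient of m is -1 (from the two edges through P_1).
So -1·m + 3 = 2·3 = 6 ⇒ m = -3.

-3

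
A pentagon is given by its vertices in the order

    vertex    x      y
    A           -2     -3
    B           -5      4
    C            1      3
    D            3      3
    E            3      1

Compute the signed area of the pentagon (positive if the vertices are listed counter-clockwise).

Cross-terms: -23, -19, -6, -6, -7  ⇒  Σ = -61
Signed area = Σ/2 = -30.5 (negative ⇒ clockwise traversal).

-30.5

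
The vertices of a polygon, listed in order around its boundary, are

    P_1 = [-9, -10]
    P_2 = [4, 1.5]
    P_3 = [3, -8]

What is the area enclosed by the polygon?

Cross-terms: 26.5, -36.5, -102  ⇒  Σ = -112
Area = |Σ|/2 = 56.

56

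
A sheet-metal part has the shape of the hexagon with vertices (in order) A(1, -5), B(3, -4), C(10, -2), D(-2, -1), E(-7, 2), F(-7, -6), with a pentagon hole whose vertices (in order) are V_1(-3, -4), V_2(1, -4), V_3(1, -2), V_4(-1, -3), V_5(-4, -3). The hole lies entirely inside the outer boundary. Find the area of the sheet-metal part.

53

Outer boundary:
Σ = (11) + (34) + (-14) + (-11) + (56) + (41) = 117
Area = |Σ|/2 = 58.5.
Hole:
Apply the shoelace (surveyor's) formula: 2A = Σ (x_i·y_{i+1} − x_{i+1}·y_i), indices taken mod 5.
Cross-terms: 16, 2, -5, -9, 7  ⇒  Σ = 11
Area = |Σ|/2 = 5.5.
Net area = 58.5 − 5.5 = 53.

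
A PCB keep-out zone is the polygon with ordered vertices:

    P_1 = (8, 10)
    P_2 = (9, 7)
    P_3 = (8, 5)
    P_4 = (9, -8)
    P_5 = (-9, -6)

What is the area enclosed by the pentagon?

161

P_1→P_2: (8)(7) − (9)(10) = -34
P_2→P_3: (9)(5) − (8)(7) = -11
P_3→P_4: (8)(-8) − (9)(5) = -109
P_4→P_5: (9)(-6) − (-9)(-8) = -126
P_5→P_1: (-9)(10) − (8)(-6) = -42
Σ = -322
Area = |Σ|/2 = 161.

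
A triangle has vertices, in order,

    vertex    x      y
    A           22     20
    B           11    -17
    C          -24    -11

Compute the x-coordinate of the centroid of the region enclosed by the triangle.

Apply the shoelace (surveyor's) formula. First the cross-terms c_i = x_i·y_{i+1} − x_{i+1}·y_i:
  -594, -529, -238  ⇒  2A = -1361, A = -680.5.
Then Σ (x_i + x_{i+1})·c_i = -12249, so x̄ = -12249 / (6·(-680.5)) = 3.

3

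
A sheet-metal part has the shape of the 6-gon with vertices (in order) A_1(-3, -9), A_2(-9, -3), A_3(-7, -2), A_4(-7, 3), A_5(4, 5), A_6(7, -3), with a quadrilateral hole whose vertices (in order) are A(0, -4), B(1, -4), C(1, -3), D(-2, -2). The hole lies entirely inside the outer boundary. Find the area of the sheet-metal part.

Outer boundary:
Apply the surveyor's formula: 2A = Σ (x_i·y_{i+1} − x_{i+1}·y_i), indices taken mod 6.
A_1→A_2: (-3)(-3) − (-9)(-9) = -72
A_2→A_3: (-9)(-2) − (-7)(-3) = -3
A_3→A_4: (-7)(3) − (-7)(-2) = -35
A_4→A_5: (-7)(5) − (4)(3) = -47
A_5→A_6: (4)(-3) − (7)(5) = -47
A_6→A_1: (7)(-9) − (-3)(-3) = -72
Σ = -276
Area = |Σ|/2 = 138.
Hole:
Apply Gauss's area formula: 2A = Σ (x_i·y_{i+1} − x_{i+1}·y_i), indices taken mod 4.
Cross-terms: 4, 1, -8, 8  ⇒  Σ = 5
Area = |Σ|/2 = 2.5.
Net area = 138 − 2.5 = 135.5.

135.5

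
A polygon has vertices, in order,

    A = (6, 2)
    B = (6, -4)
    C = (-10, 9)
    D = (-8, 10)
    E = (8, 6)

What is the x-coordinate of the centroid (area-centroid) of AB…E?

Apply Gauss's area formula. First the cross-terms c_i = x_i·y_{i+1} − x_{i+1}·y_i:
  -36, 14, -28, -128, -20  ⇒  2A = -198, A = -99.
Then Σ (x_i + x_{i+1})·c_i = -264, so x̄ = -264 / (6·(-99)) = 4/9.

4/9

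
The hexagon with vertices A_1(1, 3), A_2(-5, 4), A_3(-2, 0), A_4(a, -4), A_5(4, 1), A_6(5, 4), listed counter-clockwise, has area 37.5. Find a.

2

The doubled signed area Σ (x_i y_{i+1} − x_{i+1} y_i) is linear in a.
With a=0 it equals 73; the coefficient of a is 1 (from the two edges through A_4).
So 1·a + 73 = 2·37.5 = 75 ⇒ a = 2.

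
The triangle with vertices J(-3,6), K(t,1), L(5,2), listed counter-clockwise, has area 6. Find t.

The doubled signed area Σ (x_i y_{i+1} − x_{i+1} y_i) is linear in t.
With t=0 it equals 28; the coefficient of t is -4 (from the two edges through K).
So -4·t + 28 = 2·6 = 12 ⇒ t = 4.

4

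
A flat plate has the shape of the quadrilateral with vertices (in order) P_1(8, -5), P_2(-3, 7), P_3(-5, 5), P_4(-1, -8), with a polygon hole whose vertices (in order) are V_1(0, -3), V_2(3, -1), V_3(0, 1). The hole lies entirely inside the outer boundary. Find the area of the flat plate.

Outer boundary:
Apply Gauss's area formula: 2A = Σ (x_i·y_{i+1} − x_{i+1}·y_i), indices taken mod 4.
Σ = (41) + (20) + (45) + (69) = 175
Area = |Σ|/2 = 87.5.
Hole:
Apply the shoelace formula: 2A = Σ (x_i·y_{i+1} − x_{i+1}·y_i), indices taken mod 3.
V_1→V_2: (0)(-1) − (3)(-3) = 9
V_2→V_3: (3)(1) − (0)(-1) = 3
V_3→V_1: (0)(-3) − (0)(1) = 0
Σ = 12
Area = |Σ|/2 = 6.
Net area = 87.5 − 6 = 81.5.

81.5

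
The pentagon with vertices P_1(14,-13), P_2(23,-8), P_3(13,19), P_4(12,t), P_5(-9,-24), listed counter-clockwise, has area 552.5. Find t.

20

The doubled signed area Σ (x_i y_{i+1} − x_{i+1} y_i) is linear in t.
With t=0 it equals 665; the coefficient of t is 22 (from the two edges through P_4).
So 22·t + 665 = 2·552.5 = 1105 ⇒ t = 20.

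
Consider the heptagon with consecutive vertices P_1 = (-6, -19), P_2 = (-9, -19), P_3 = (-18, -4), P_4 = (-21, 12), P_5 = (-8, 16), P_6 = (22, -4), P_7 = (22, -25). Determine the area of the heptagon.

Apply the shoelace formula: 2A = Σ (x_i·y_{i+1} − x_{i+1}·y_i), indices taken mod 7.
Σ = (-57) + (-306) + (-300) + (-240) + (-320) + (-462) + (-568) = -2253
Area = |Σ|/2 = 1126.5.

1126.5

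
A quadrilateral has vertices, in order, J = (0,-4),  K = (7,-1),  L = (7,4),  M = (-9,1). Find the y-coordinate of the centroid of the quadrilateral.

Apply the shoelace (surveyor's) formula. First the cross-terms c_i = x_i·y_{i+1} − x_{i+1}·y_i:
  28, 35, 43, 36  ⇒  2A = 142, A = 71.
Then Σ (y_i + y_{i+1})·c_i = 72, so ȳ = 72 / (6·71) = 12/71.

12/71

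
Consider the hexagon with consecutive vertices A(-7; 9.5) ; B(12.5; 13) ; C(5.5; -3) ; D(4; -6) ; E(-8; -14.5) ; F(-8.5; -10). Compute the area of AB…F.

Apply the surveyor's formula: 2A = Σ (x_i·y_{i+1} − x_{i+1}·y_i), indices taken mod 6.
Cross-terms: -209.75, -109, -21, -106, -43.25, -150.75  ⇒  Σ = -639.75
Area = |Σ|/2 = 319.875.

319.875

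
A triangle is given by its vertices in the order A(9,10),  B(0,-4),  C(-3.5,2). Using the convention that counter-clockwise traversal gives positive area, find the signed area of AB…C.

Cross-terms: -36, -14, -53  ⇒  Σ = -103
Signed area = Σ/2 = -51.5 (negative ⇒ clockwise traversal).

-51.5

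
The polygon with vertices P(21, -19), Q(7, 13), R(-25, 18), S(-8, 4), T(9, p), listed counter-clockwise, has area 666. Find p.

-22

Write out the shoelace sum; only the two edges meeting at T involve p:
2·Area = [((-8)·p − 9·4) + (9·(-19) − 21·p)] + 901
       = -29·p + 694 = 1332
⇒ p = -22.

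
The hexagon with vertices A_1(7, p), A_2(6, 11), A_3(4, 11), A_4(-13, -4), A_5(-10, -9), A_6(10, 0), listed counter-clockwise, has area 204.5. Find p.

4

Write out the shoelace sum; only the two edges meeting at A_1 involve p:
2·Area = [(10·p − 7·0) + (7·11 − 6·p)] + 316
       = 4·p + 393 = 409
⇒ p = 4.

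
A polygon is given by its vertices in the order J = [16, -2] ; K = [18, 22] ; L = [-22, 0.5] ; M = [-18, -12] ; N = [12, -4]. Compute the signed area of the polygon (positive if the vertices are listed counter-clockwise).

705

Cross-terms: 388, 493, 273, 216, 40  ⇒  Σ = 1410
Signed area = Σ/2 = 705 (positive ⇒ counter-clockwise traversal).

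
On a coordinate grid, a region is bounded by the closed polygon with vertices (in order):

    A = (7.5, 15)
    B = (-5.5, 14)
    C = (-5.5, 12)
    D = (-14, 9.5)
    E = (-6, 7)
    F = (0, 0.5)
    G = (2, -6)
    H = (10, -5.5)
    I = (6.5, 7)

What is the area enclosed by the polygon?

234.5

A→B: (7.5)(14) − (-5.5)(15) = 187.5
B→C: (-5.5)(12) − (-5.5)(14) = 11
C→D: (-5.5)(9.5) − (-14)(12) = 115.75
D→E: (-14)(7) − (-6)(9.5) = -41
E→F: (-6)(0.5) − (0)(7) = -3
F→G: (0)(-6) − (2)(0.5) = -1
G→H: (2)(-5.5) − (10)(-6) = 49
H→I: (10)(7) − (6.5)(-5.5) = 105.75
I→A: (6.5)(15) − (7.5)(7) = 45
Σ = 469
Area = |Σ|/2 = 234.5.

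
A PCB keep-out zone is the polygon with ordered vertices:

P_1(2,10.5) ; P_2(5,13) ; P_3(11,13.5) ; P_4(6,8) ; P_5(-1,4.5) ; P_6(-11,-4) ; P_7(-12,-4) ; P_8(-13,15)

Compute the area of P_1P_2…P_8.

Apply the shoelace formula: 2A = Σ (x_i·y_{i+1} − x_{i+1}·y_i), indices taken mod 8.
Σ = (-26.5) + (-75.5) + (7) + (35) + (53.5) + (-4) + (-232) + (-166.5) = -409
Area = |Σ|/2 = 204.5.

204.5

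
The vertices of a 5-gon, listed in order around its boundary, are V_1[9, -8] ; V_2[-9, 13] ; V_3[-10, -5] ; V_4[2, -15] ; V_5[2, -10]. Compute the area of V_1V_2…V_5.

232

Apply the surveyor's formula: 2A = Σ (x_i·y_{i+1} − x_{i+1}·y_i), indices taken mod 5.
Cross-terms: 45, 175, 160, 10, 74  ⇒  Σ = 464
Area = |Σ|/2 = 232.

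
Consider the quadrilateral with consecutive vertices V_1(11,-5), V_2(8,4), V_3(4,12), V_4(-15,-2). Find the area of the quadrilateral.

Apply the shoelace formula: 2A = Σ (x_i·y_{i+1} − x_{i+1}·y_i), indices taken mod 4.
Σ = (84) + (80) + (172) + (97) = 433
Area = |Σ|/2 = 216.5.

216.5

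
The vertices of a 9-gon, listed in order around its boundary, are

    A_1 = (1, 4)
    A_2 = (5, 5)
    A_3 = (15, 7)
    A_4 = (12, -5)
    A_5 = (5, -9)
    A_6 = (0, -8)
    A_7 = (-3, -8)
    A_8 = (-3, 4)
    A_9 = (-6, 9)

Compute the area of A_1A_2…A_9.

Apply Gauss's area formula: 2A = Σ (x_i·y_{i+1} − x_{i+1}·y_i), indices taken mod 9.
A_1→A_2: (1)(5) − (5)(4) = -15
A_2→A_3: (5)(7) − (15)(5) = -40
A_3→A_4: (15)(-5) − (12)(7) = -159
A_4→A_5: (12)(-9) − (5)(-5) = -83
A_5→A_6: (5)(-8) − (0)(-9) = -40
A_6→A_7: (0)(-8) − (-3)(-8) = -24
A_7→A_8: (-3)(4) − (-3)(-8) = -36
A_8→A_9: (-3)(9) − (-6)(4) = -3
A_9→A_1: (-6)(4) − (1)(9) = -33
Σ = -433
Area = |Σ|/2 = 216.5.

216.5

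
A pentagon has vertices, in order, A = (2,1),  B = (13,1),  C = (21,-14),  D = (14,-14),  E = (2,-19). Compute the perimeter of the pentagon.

68

|AB| = √((11)² + (0)²) = √121 = 11
|BC| = √((8)² + (-15)²) = √289 = 17
|CD| = √((-7)² + (0)²) = √49 = 7
|DE| = √((-12)² + (-5)²) = √169 = 13
|EA| = √((0)² + (20)²) = √400 = 20
Perimeter = 11 + 17 + 7 + 13 + 20 = 68.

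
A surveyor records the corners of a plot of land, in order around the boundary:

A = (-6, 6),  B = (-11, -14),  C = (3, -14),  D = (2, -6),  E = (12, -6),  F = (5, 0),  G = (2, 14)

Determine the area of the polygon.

Apply the shoelace (surveyor's) formula: 2A = Σ (x_i·y_{i+1} − x_{i+1}·y_i), indices taken mod 7.
A→B: (-6)(-14) − (-11)(6) = 150
B→C: (-11)(-14) − (3)(-14) = 196
C→D: (3)(-6) − (2)(-14) = 10
D→E: (2)(-6) − (12)(-6) = 60
E→F: (12)(0) − (5)(-6) = 30
F→G: (5)(14) − (2)(0) = 70
G→A: (2)(6) − (-6)(14) = 96
Σ = 612
Area = |Σ|/2 = 306.

306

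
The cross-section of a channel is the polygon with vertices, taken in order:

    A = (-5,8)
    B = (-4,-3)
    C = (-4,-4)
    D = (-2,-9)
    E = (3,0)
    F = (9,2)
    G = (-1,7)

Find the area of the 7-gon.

A→B: (-5)(-3) − (-4)(8) = 47
B→C: (-4)(-4) − (-4)(-3) = 4
C→D: (-4)(-9) − (-2)(-4) = 28
D→E: (-2)(0) − (3)(-9) = 27
E→F: (3)(2) − (9)(0) = 6
F→G: (9)(7) − (-1)(2) = 65
G→A: (-1)(8) − (-5)(7) = 27
Σ = 204
Area = |Σ|/2 = 102.

102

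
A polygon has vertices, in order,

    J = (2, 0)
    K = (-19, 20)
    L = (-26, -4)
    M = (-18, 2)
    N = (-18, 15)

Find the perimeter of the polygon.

|JK| = √((-21)² + (20)²) = √841 = 29
|KL| = √((-7)² + (-24)²) = √625 = 25
|LM| = √((8)² + (6)²) = √100 = 10
|MN| = √((0)² + (13)²) = √169 = 13
|NJ| = √((20)² + (-15)²) = √625 = 25
Perimeter = 29 + 25 + 10 + 13 + 25 = 102.

102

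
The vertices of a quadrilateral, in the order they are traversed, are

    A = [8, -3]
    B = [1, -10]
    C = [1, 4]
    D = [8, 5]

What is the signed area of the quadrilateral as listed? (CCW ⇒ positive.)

Σ = (-77) + (14) + (-27) + (-64) = -154
Signed area = Σ/2 = -77 (negative ⇒ clockwise traversal).

-77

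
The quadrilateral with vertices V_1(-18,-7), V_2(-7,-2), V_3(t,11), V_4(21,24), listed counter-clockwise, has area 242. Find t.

20

The doubled signed area Σ (x_i y_{i+1} − x_{i+1} y_i) is linear in t.
With t=0 it equals -36; the coefficient of t is 26 (from the two edges through V_3).
So 26·t + -36 = 2·242 = 484 ⇒ t = 20.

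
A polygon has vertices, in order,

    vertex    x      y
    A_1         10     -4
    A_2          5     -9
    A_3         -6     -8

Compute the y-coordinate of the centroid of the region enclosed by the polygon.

-7

Apply the shoelace formula. First the cross-terms c_i = x_i·y_{i+1} − x_{i+1}·y_i:
  -70, -94, 104  ⇒  2A = -60, A = -30.
Then Σ (y_i + y_{i+1})·c_i = 1260, so ȳ = 1260 / (6·(-30)) = -7.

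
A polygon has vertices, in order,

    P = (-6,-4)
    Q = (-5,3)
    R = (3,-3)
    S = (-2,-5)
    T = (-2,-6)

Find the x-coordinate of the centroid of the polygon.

Apply the shoelace (surveyor's) formula. First the cross-terms c_i = x_i·y_{i+1} − x_{i+1}·y_i:
  -38, 6, -21, 2, -28  ⇒  2A = -79, A = -39.5.
Then Σ (x_i + x_{i+1})·c_i = 601, so x̄ = 601 / (6·(-39.5)) = -601/237.

-601/237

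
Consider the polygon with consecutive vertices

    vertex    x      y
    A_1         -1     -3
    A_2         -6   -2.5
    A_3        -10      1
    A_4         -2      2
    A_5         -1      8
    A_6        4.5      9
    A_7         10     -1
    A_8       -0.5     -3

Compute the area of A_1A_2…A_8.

Apply the shoelace (surveyor's) formula: 2A = Σ (x_i·y_{i+1} − x_{i+1}·y_i), indices taken mod 8.
Σ = (-15.5) + (-31) + (-18) + (-14) + (-45) + (-94.5) + (-30.5) + (-1.5) = -250
Area = |Σ|/2 = 125.

125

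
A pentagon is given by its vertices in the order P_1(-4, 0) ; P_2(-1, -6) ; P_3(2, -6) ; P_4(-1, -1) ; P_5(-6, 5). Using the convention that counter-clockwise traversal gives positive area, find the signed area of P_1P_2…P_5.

Σ = (24) + (18) + (-8) + (-11) + (20) = 43
Signed area = Σ/2 = 21.5 (positive ⇒ counter-clockwise traversal).

21.5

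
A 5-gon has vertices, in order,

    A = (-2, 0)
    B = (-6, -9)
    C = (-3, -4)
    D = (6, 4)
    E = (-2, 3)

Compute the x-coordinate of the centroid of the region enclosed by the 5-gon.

Apply the surveyor's formula. First the cross-terms c_i = x_i·y_{i+1} − x_{i+1}·y_i:
  18, -3, 12, 26, 6  ⇒  2A = 59, A = 29.5.
Then Σ (x_i + x_{i+1})·c_i = -1, so x̄ = -1 / (6·29.5) = -1/177.

-1/177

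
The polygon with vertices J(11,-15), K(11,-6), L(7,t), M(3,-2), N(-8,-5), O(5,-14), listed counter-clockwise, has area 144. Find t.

-3

The doubled signed area Σ (x_i y_{i+1} − x_{i+1} y_i) is linear in t.
With t=0 it equals 312; the coefficient of t is 8 (from the two edges through L).
So 8·t + 312 = 2·144 = 288 ⇒ t = -3.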